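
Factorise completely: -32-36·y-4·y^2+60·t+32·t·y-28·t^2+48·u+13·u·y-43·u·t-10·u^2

Group: -5·u·(2·u+7·t-y-8) + (-4·t+4·y+4)·(2·u+7·t-y-8); both groups contain (2·u+7·t-y-8).

-(5·u+4·t-4·y-4)·(2·u+7·t-y-8)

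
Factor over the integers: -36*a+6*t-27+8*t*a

(2*t-9)*(4*a+3)

Group as (8*t*a+6*t) + (-36*a-27) = 2*t*(4*a+3) - 9*(4*a+3).
Both groups share the factor (4*a+3).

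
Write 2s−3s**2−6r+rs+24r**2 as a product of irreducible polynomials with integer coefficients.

Group: 3r(8r+3s−2) − s(8r+3s−2); both groups contain (8r+3s−2).

(3r−s)(8r+3s−2)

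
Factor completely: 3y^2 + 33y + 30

Pull out the common factor 3, then factor the remaining trinomial.

3(y + 1)(y + 10)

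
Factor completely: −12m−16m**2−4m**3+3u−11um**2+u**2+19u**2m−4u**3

−(u−4m)(u−m−1)(4u+m+3)

Group: u(−4u**2+3um+u+m**2+4m+3) − 4m(−4u**2+3um+u+m**2+4m+3); both groups contain (−4u**2+3um+u+m**2+4m+3), so (u−4m) is a factor with cofactor −4u**2+3um+u+m**2+4m+3.
The cofactor groups again: −4u**2+3um+u+m**2+4m+3 = −4u(u−m−1) + (−m−3)(u−m−1); both groups contain (u−m−1), giving −(4u+m+3)(u−m−1).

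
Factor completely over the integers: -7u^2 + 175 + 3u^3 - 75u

By the rational root theorem, u = 5 is a root, so (u - 5) divides it; the quotient is 3u^2 + 8u - 35.
The remaining quadratic factors as (u + 5)(3u - 7).

(3u - 7)(u + 5)(u - 5)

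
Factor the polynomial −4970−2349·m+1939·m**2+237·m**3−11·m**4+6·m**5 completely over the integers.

(6·m+7)·(m+5)·(m−2)·(m**2−6·m+71)

By the rational root theorem, m = −5 is a root, so (m+5) divides it; the quotient is 6·m**4−41·m**3+442·m**2−271·m−994.
Continuing, m = 2 is a root, so (m−2) divides it; the quotient is 6·m**3−29·m**2+384·m+497.
Next, m = −7/6 is a root, giving the factor (6·m+7) and quotient m**2−6·m+71.
The quadratic m**2−6·m+71 has discriminant −248 < 0 and is irreducible over ℤ.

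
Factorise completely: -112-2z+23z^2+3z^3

(3z+8)(z+7)(z-2)

Trying the rational-root candidates, z = -7 is a root, so (z+7) is a factor; dividing leaves 3z^2+2z-16.
The remaining quadratic factors as (z-2)(3z+8).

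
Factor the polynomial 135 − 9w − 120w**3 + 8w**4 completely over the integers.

Group as (8w**4 − 9w) + (−120w**3 + 135) = w(8w**3 − 9) − 15(8w**3 − 9).
Both groups share the factor (8w**3 − 9).

(w − 15)(8w**3 − 9)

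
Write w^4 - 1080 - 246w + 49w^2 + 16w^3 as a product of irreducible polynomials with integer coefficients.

(w + 5)(w + 6)(w + 9)(w - 4)

Testing divisors of the constant over divisors of the leading coefficient, w = -9 is a root, so (w + 9) divides it; the quotient is w^3 + 7w^2 - 14w - 120.
Continuing, w = -6 is a root, giving the factor (w + 6) and quotient w^2 + w - 20.
The remaining quadratic factors as (w - 4)(w + 5).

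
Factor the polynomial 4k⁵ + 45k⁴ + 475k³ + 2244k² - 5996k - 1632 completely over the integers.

(4k + 1)(k + 8)(k - 2)(k² + 5k + 102)

By the rational root theorem, k = -8 is a root, giving the factor (k + 8) and quotient 4k⁴ + 13k³ + 371k² - 724k - 204.
Then k = 2 is a root, so (k - 2) is a factor; dividing leaves 4k³ + 21k² + 413k + 102.
Next, k = -1/4 is a root, so (4k + 1) is a factor; dividing leaves k² + 5k + 102.
The quadratic k² + 5k + 102 has discriminant -383 < 0 and is irreducible over ℤ.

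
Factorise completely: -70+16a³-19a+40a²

Trying the rational-root candidates, a = -2 is a root, so (a+2) is a factor; dividing leaves 16a²+8a-35.
The remaining quadratic factors as (4a+7)(4a-5).

(4a+7)(4a-5)(a+2)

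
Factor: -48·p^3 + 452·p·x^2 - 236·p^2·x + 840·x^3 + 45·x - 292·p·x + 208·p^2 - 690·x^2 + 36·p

-(2·p + 12·x - 9)·(4·p + 5·x)·(6·p - 14·x + 1)

Group: 4·p·(-12·p^2 - 44·p·x + 52·p + 168·x^2 - 138·x + 9) + 5·x·(-12·p^2 - 44·p·x + 52·p + 168·x^2 - 138·x + 9); both groups contain (-12·p^2 - 44·p·x + 52·p + 168·x^2 - 138·x + 9), so (4·p + 5·x) is a factor with cofactor -12·p^2 - 44·p·x + 52·p + 168·x^2 - 138·x + 9.
The cofactor groups again: -12·p^2 - 44·p·x + 52·p + 168·x^2 - 138·x + 9 = -6·p·(2·p + 12·x - 9) + (14·x - 1)·(2·p + 12·x - 9); both groups contain (2·p + 12·x - 9), giving -(6·p - 14·x + 1)·(2·p + 12·x - 9).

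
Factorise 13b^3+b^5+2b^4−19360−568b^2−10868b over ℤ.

(b+2)(b+8)(b−11)(b^2+3b+110)

Testing divisors of the constant over divisors of the leading coefficient, b = 11 is a root, giving the factor (b−11) and quotient b^4+13b^3+156b^2+1148b+1760.
Then b = −8 is a root, so (b+8) is a factor; dividing leaves b^3+5b^2+116b+220.
Continuing, b = −2 is a root, giving the factor (b+2) and quotient b^2+3b+110.
The quadratic b^2+3b+110 has discriminant −431 < 0 and is irreducible over ℤ.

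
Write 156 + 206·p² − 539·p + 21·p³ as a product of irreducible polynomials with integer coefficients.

By the rational root theorem, p = −12 is a root, so (p + 12) divides it; the quotient is 21·p² − 46·p + 13.
The remaining quadratic factors as (3·p − 1)(7·p − 13).

(3·p − 1)·(7·p − 13)·(p + 12)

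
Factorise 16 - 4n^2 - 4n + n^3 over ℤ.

(n + 2)(n - 2)(n - 4)

Testing divisors of the constant over divisors of the leading coefficient, n = -2 is a root, so (n + 2) is a factor; dividing leaves n^2 - 6n + 8.
The remaining quadratic factors as (n - 2)(n - 4).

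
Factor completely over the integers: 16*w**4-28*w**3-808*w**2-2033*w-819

Among the possible rational roots, w = 9 is a root, so (w-9) is a factor; dividing leaves 16*w**3+116*w**2+236*w+91.
Continuing, w = -13/4 is a root, so (4*w+13) divides it; the quotient is 4*w**2+16*w+7.
The remaining quadratic factors as (2*w+1)(2*w+7).

(2*w+1)*(2*w+7)*(4*w+13)*(w-9)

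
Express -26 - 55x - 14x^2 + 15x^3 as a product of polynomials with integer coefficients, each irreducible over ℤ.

(3x + 2)(5x - 13)(x + 1)

Testing divisors of the constant over divisors of the leading coefficient, x = -1 is a root, giving the factor (x + 1) and quotient 15x^2 - 29x - 26.
The remaining quadratic factors as (3x + 2)(5x - 13).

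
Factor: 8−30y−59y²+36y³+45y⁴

(3y+2)(3y+4)(5y−1)(y−1)

Among the possible rational roots, y = −2/3 is a root, so (3y+2) is a factor; dividing leaves 15y³+2y²−21y+4.
Then y = 1 is a root, giving the factor (y−1) and quotient 15y²+17y−4.
The remaining quadratic factors as (3y+4)(5y−1).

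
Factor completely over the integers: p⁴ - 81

(p + 3)·(p - 3)·(p² + 9)

(p)⁴ − (3)⁴ = ((p)² − (3)²)((p)² + (3)²); the first factor splits again, the second (p² + 9) is irreducible.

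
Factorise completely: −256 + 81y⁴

(3y + 4)(3y − 4)(9y² + 16)

Write as (9y²)² − (16)², then factor 9y² − 16 once more.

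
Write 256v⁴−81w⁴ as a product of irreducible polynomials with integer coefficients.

(4v)⁴ − (3w)⁴ = ((4v)² − (3w)²)((4v)² + (3w)²); the first factor splits again, the second (16v²+9w²) is irreducible.

(4v+3w)(4v−3w)(16v²+9w²)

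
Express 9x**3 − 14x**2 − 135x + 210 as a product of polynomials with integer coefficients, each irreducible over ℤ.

(9x − 14)(x**2 − 15)

Group as (9x**3 − 135x) + (−14x**2 + 210) = 9x(x**2 − 15) − 14(x**2 − 15).
Both groups share the factor (x**2 − 15).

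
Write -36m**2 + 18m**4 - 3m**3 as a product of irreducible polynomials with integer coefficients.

Pull out the common factor 3m**2, then factor the remaining trinomial.

3m**2(2m - 3)(3m + 4)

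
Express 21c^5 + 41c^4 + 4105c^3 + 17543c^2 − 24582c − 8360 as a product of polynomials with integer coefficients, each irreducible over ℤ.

(3c − 4)(7c + 2)(c + 5)(c^2 − 2c + 209)

Trying the rational-root candidates, c = −5 is a root, so (c + 5) is a factor; dividing leaves 21c^4 − 64c^3 + 4425c^2 − 4582c − 1672.
Continuing, c = −2/7 is a root, so (7c + 2) is a factor; dividing leaves 3c^3 − 10c^2 + 635c − 836.
Next, c = 4/3 is a root, giving the factor (3c − 4) and quotient c^2 − 2c + 209.
The quadratic c^2 − 2c + 209 has discriminant −832 < 0 and is irreducible over ℤ.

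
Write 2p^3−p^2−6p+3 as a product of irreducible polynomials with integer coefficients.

Group as (2p^3−6p) + (−p^2+3) = 2p(p^2−3) − (p^2−3).
Both groups share the factor (p^2−3).

(2p−1)(p^2−3)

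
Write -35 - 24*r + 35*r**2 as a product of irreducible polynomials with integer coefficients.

Need a pair with product 35·(-35) = -1225 and sum -24: that's -49 and 25.
Split the middle term: 35*r**2 - 49*r + 25*r - 35 = 7*r*(5*r - 7) + 5*(5*r - 7).

(5*r - 7)*(7*r + 5)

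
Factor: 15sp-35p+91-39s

(3s-7)(5p-13)

Group as (15sp-39s) + (-35p+91) = 3s(5p-13) - 7(5p-13).
Both groups share the factor (5p-13).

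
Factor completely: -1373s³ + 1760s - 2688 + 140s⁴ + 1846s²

(4s - 7)(5s - 6)(7s + 8)(s - 8)

Testing divisors of the constant over divisors of the leading coefficient, s = -8/7 is a root, so (7s + 8) is a factor; dividing leaves 20s³ - 219s² + 514s - 336.
Next, s = 7/4 is a root, so (4s - 7) is a factor; dividing leaves 5s² - 46s + 48.
The remaining quadratic factors as (5s - 6)(s - 8).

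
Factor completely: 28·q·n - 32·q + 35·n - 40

(4·q + 5)·(7·n - 8)

Group as (28·q·n - 32·q) + (35·n - 40) = 4·q·(7·n - 8) + 5·(7·n - 8).
Both groups share the factor (7·n - 8).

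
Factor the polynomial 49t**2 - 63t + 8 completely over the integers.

(7t - 1)(7t - 8)

Need a pair with product 49·8 = 392 and sum -63: that's -56 and -7.
Split the middle term: 49t**2 - 56t - 7t + 8 = 7t(7t - 8) - (7t - 8).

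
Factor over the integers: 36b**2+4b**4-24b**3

Every term has a factor of 4b**2; factoring it out leaves b**2-6b+9.
Recognize a perfect-square trinomial with the parts 3 and b.

4b**2(b-3)**2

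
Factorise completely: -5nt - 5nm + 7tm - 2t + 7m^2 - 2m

Group: -5n(t + m) + (7m - 2)(t + m); both groups contain (t + m).

-(5n - 7m + 2)(t + m)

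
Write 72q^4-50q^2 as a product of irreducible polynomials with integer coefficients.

Factor out 2q^2, leaving 36q^2-25, which is a difference of two squares.

2q^2(6q+5)(6q-5)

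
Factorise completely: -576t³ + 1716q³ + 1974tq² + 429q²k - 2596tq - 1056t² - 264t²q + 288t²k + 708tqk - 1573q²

-(6t - 12q - 3k + 11)(8t + 11q)(12t + 13q)

Group: 12t(-48t² + 30tq + 24tk - 88t + 132q² + 33qk - 121q) + 13q(-48t² + 30tq + 24tk - 88t + 132q² + 33qk - 121q); both groups contain (-48t² + 30tq + 24tk - 88t + 132q² + 33qk - 121q), so (12t + 13q) is a factor with cofactor -48t² + 30tq + 24tk - 88t + 132q² + 33qk - 121q.
The cofactor groups again: -48t² + 30tq + 24tk - 88t + 132q² + 33qk - 121q = -6t(8t + 11q) + (12q + 3k - 11)(8t + 11q); both groups contain (8t + 11q), giving -(6t - 12q - 3k + 11)(8t + 11q).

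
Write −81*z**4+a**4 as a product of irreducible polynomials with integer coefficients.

Difference of squares twice: with A = a and B = 3*z, A⁴ − B⁴ = (A² − B²)(A² + B²), and A² − B² factors again.

(a+3*z)*(a−3*z)*(a**2+9*z**2)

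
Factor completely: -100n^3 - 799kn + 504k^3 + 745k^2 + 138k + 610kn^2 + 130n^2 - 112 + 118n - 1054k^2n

(7k - 2n - 2)(8k - 10n + 7)(9k - 5n + 8)

Group: 7k(72k^2 - 130kn + 127k + 50n^2 - 115n + 56) + (-2n - 2)(72k^2 - 130kn + 127k + 50n^2 - 115n + 56); both groups contain (72k^2 - 130kn + 127k + 50n^2 - 115n + 56), so (7k - 2n - 2) is a factor with cofactor 72k^2 - 130kn + 127k + 50n^2 - 115n + 56.
The cofactor groups again: 72k^2 - 130kn + 127k + 50n^2 - 115n + 56 = 9k(8k - 10n + 7) + (-5n + 8)(8k - 10n + 7); both groups contain (8k - 10n + 7), giving (9k - 5n + 8)(8k - 10n + 7).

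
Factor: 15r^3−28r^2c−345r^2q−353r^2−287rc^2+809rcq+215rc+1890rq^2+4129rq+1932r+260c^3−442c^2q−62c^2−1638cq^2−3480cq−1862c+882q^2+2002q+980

(15r−13c+7)(r−5c−9q−14)(r+4c−14q−10)

Group: r(15r^2+47rc−210rq−143r−52c^2+182cq+158c−98q−70) + (−5c−9q−14)(15r^2+47rc−210rq−143r−52c^2+182cq+158c−98q−70); both groups contain (15r^2+47rc−210rq−143r−52c^2+182cq+158c−98q−70), so (r−5c−9q−14) is a factor with cofactor 15r^2+47rc−210rq−143r−52c^2+182cq+158c−98q−70.
The cofactor groups again: 15r^2+47rc−210rq−143r−52c^2+182cq+158c−98q−70 = 15r(r+4c−14q−10) + (−13c+7)(r+4c−14q−10); both groups contain (r+4c−14q−10), giving (15r−13c+7)(r+4c−14q−10).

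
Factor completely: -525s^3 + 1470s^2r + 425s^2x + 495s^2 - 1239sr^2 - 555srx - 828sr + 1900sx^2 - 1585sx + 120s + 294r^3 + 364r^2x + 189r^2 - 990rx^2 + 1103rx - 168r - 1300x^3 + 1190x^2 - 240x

-(15s - 6r - 10x + 3)(5s - 7r - 10x)(7s - 7r + 13x - 8)

Group: 5s(-105s^2 + 147sr - 125sx + 99s - 42r^2 + 8rx - 27r + 130x^2 - 119x + 24) + (-7r - 10x)(-105s^2 + 147sr - 125sx + 99s - 42r^2 + 8rx - 27r + 130x^2 - 119x + 24); both groups contain (-105s^2 + 147sr - 125sx + 99s - 42r^2 + 8rx - 27r + 130x^2 - 119x + 24), so (5s - 7r - 10x) is a factor with cofactor -105s^2 + 147sr - 125sx + 99s - 42r^2 + 8rx - 27r + 130x^2 - 119x + 24.
The cofactor groups again: -105s^2 + 147sr - 125sx + 99s - 42r^2 + 8rx - 27r + 130x^2 - 119x + 24 = -7s(15s - 6r - 10x + 3) + (7r - 13x + 8)(15s - 6r - 10x + 3); both groups contain (15s - 6r - 10x + 3), giving -(7s - 7r + 13x - 8)(15s - 6r - 10x + 3).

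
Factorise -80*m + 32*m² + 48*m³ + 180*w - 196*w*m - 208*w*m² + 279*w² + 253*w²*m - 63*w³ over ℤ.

Group: 7*w*(-9*w² + 31*w*m + 45*w - 12*m² - 20*m) + (-4*m + 4)*(-9*w² + 31*w*m + 45*w - 12*m² - 20*m); both groups contain (-9*w² + 31*w*m + 45*w - 12*m² - 20*m), so (7*w - 4*m + 4) is a factor with cofactor -9*w² + 31*w*m + 45*w - 12*m² - 20*m.
The cofactor groups again: -9*w² + 31*w*m + 45*w - 12*m² - 20*m = -w*(9*w - 4*m) + (3*m + 5)*(9*w - 4*m); both groups contain (9*w - 4*m), giving -(w - 3*m - 5)*(9*w - 4*m).

-(w - 3*m - 5)*(7*w - 4*m + 4)*(9*w - 4*m)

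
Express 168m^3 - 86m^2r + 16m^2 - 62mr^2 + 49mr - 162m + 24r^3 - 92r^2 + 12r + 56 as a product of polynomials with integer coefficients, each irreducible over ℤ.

Group: 4m(42m^2 + 10mr + 25m - 8r^2 + 36r - 28) + (-3r - 2)(42m^2 + 10mr + 25m - 8r^2 + 36r - 28); both groups contain (42m^2 + 10mr + 25m - 8r^2 + 36r - 28), so (4m - 3r - 2) is a factor with cofactor 42m^2 + 10mr + 25m - 8r^2 + 36r - 28.
The cofactor groups again: 42m^2 + 10mr + 25m - 8r^2 + 36r - 28 = 7m(6m - 2r + 7) + (4r - 4)(6m - 2r + 7); both groups contain (6m - 2r + 7), giving (7m + 4r - 4)(6m - 2r + 7).

(4m - 3r - 2)(6m - 2r + 7)(7m + 4r - 4)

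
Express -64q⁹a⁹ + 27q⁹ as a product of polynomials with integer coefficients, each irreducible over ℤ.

-q⁹(4a³ - 3)(16a⁶ + 12a³ + 9)

Pull out the common factor q⁹, leaving -64a⁹ + 27.
Recognize a difference of cubes with the parts 3 and 4a³.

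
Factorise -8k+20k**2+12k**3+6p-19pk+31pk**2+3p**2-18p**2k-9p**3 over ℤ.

-(3p-4k)(p+3k-1)(3p+k+2)

Group: 3p(-3p**2-10pk+p-3k**2-5k+2) - 4k(-3p**2-10pk+p-3k**2-5k+2); both groups contain (-3p**2-10pk+p-3k**2-5k+2), so (3p-4k) is a factor with cofactor -3p**2-10pk+p-3k**2-5k+2.
The cofactor groups again: -3p**2-10pk+p-3k**2-5k+2 = -3p(p+3k-1) + (-k-2)(p+3k-1); both groups contain (p+3k-1), giving -(3p+k+2)(p+3k-1).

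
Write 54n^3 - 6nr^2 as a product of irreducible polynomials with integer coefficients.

6n(3n + r)(3n - r)

Pull out the common factor 6n; 9n^2 - r^2 is a difference of squares.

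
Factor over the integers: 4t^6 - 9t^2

t^2(2t^2 + 3)(2t^2 - 3)

Factor out t^2 first: what remains is 4t^4 - 9.
Recognize a difference of squares with the parts 2t^2 and 3.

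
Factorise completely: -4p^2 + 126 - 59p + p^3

(p + 7)(p - 2)(p - 9)

Among the possible rational roots, p = -7 is a root, so (p + 7) is a factor; dividing leaves p^2 - 11p + 18.
The remaining quadratic factors as (p - 9)(p - 2).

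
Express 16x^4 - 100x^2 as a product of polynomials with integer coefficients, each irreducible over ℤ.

4x^2(2x + 5)(2x - 5)

Pull out the common factor 4x^2; 4x^2 - 25 is a difference of squares.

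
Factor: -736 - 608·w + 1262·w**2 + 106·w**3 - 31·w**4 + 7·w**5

Among the possible rational roots, w = -4 is a root, giving the factor (w + 4) and quotient 7·w**4 - 59·w**3 + 342·w**2 - 106·w - 184.
Continuing, w = -4/7 is a root, so (7·w + 4) divides it; the quotient is w**3 - 9·w**2 + 54·w - 46.
Continuing, w = 1 is a root, so (w - 1) is a factor; dividing leaves w**2 - 8·w + 46.
The quadratic w**2 - 8·w + 46 has discriminant -120 < 0 and is irreducible over ℤ.

(7·w + 4)·(w + 4)·(w - 1)·(w**2 - 8·w + 46)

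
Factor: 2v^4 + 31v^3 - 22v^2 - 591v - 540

(2v - 9)(v + 1)(v + 15)(v + 4)

By the rational root theorem, v = -1 is a root, giving the factor (v + 1) and quotient 2v^3 + 29v^2 - 51v - 540.
Next, v = -4 is a root, so (v + 4) is a factor; dividing leaves 2v^2 + 21v - 135.
The remaining quadratic factors as (v + 15)(2v - 9).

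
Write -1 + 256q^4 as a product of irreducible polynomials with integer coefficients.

Write as (16q^2)² − (1)², then factor 16q^2 - 1 once more.

(4q + 1)(4q - 1)(16q^2 + 1)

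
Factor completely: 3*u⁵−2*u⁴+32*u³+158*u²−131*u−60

Trying the rational-root candidates, u = 1 is a root, giving the factor (u−1) and quotient 3*u⁴+u³+33*u²+191*u+60.
Continuing, u = −3 is a root, giving the factor (u+3) and quotient 3*u³−8*u²+57*u+20.
Then u = −1/3 is a root, so (3*u+1) is a factor; dividing leaves u²−3*u+20.
The quadratic u²−3*u+20 has discriminant −71 < 0 and is irreducible over ℤ.

(3*u+1)*(u+3)*(u−1)*(u²−3*u+20)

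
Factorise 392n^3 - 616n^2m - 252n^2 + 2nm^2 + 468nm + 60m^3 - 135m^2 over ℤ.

(2n - 3m)(14n - 5m)(14n + 4m - 9)

Group: 14n(28n^2 - 52nm + 15m^2) + (4m - 9)(28n^2 - 52nm + 15m^2); both groups contain (28n^2 - 52nm + 15m^2), so (14n + 4m - 9) is a factor with cofactor 28n^2 - 52nm + 15m^2.
The cofactor groups again: 28n^2 - 52nm + 15m^2 = 14n(2n - 3m) - 5m(2n - 3m); both groups contain (2n - 3m), giving (14n - 5m)(2n - 3m).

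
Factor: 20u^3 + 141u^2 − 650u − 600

(4u − 15)(5u + 4)(u + 10)

Testing divisors of the constant over divisors of the leading coefficient, u = 15/4 is a root, so (4u − 15) is a factor; dividing leaves 5u^2 + 54u + 40.
The remaining quadratic factors as (u + 10)(5u + 4).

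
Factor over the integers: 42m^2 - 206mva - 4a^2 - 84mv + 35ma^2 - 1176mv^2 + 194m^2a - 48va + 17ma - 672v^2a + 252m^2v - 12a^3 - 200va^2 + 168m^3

(6m - 12v - a)(4m + 14v + 3a + 1)(7m + 4a)

Group: 7m(24m^2 + 36mv + 14ma + 6m - 168v^2 - 50va - 12v - 3a^2 - a) + 4a(24m^2 + 36mv + 14ma + 6m - 168v^2 - 50va - 12v - 3a^2 - a); both groups contain (24m^2 + 36mv + 14ma + 6m - 168v^2 - 50va - 12v - 3a^2 - a), so (7m + 4a) is a factor with cofactor 24m^2 + 36mv + 14ma + 6m - 168v^2 - 50va - 12v - 3a^2 - a.
The cofactor groups again: 24m^2 + 36mv + 14ma + 6m - 168v^2 - 50va - 12v - 3a^2 - a = 6m(4m + 14v + 3a + 1) + (-12v - a)(4m + 14v + 3a + 1); both groups contain (4m + 14v + 3a + 1), giving (6m - 12v - a)(4m + 14v + 3a + 1).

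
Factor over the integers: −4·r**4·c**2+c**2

Every term has a factor of c**2; factoring it out leaves −4·r**4+1.
Recognize a difference of squares with the parts 1 and 2·r**2.

−c**2·(2·r**2+1)·(2·r**2−1)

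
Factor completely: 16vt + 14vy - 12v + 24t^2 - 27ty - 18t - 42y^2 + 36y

Group: 8t(2v + 3t - 6y) + (7y - 6)(2v + 3t - 6y); both groups contain (2v + 3t - 6y).

(2v + 3t - 6y)(8t + 7y - 6)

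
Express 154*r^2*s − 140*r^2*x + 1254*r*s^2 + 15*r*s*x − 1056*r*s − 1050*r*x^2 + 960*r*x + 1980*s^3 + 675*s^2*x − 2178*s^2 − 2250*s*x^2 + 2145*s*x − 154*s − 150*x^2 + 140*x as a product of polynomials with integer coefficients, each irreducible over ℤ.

(11*s − 10*x)*(2*r + 12*s + 15*x − 14)*(7*r + 15*s + 1)

Group: 2*r*(77*r*s − 70*r*x + 165*s^2 − 150*s*x + 11*s − 10*x) + (12*s + 15*x − 14)*(77*r*s − 70*r*x + 165*s^2 − 150*s*x + 11*s − 10*x); both groups contain (77*r*s − 70*r*x + 165*s^2 − 150*s*x + 11*s − 10*x), so (2*r + 12*s + 15*x − 14) is a factor with cofactor 77*r*s − 70*r*x + 165*s^2 − 150*s*x + 11*s − 10*x.
The cofactor groups again: 77*r*s − 70*r*x + 165*s^2 − 150*s*x + 11*s − 10*x = 11*s*(7*r + 15*s + 1) − 10*x*(7*r + 15*s + 1); both groups contain (7*r + 15*s + 1), giving (11*s − 10*x)*(7*r + 15*s + 1).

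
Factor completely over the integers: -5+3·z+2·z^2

Need a pair with product 2·(-5) = -10 and sum 3: that's 5 and -2.
Split the middle term: 2·z^2+5·z - 2·z-5 = z·(2·z+5) - (2·z+5).

(2·z+5)·(z-1)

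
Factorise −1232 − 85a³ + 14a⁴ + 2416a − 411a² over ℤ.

Testing divisors of the constant over divisors of the leading coefficient, a = 7 is a root, giving the factor (a − 7) and quotient 14a³ + 13a² − 320a + 176.
Then a = 4 is a root, so (a − 4) is a factor; dividing leaves 14a² + 69a − 44.
The remaining quadratic factors as (7a − 4)(2a + 11).

(2a + 11)(7a − 4)(a − 4)(a − 7)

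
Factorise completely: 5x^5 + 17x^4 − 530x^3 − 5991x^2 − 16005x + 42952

(5x − 8)(x + 7)(x − 13)(x^2 + 11x + 59)

Testing divisors of the constant over divisors of the leading coefficient, x = 8/5 is a root, so (5x − 8) is a factor; dividing leaves x^4 + 5x^3 − 98x^2 − 1355x − 5369.
Then x = −7 is a root, so (x + 7) is a factor; dividing leaves x^3 − 2x^2 − 84x − 767.
Then x = 13 is a root, so (x − 13) is a factor; dividing leaves x^2 + 11x + 59.
The quadratic x^2 + 11x + 59 has discriminant −115 < 0 and is irreducible over ℤ.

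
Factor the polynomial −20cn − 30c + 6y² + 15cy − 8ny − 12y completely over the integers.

Group: −4n(5c + 2y) + (3y − 6)(5c + 2y); both groups contain (5c + 2y).

−(4n − 3y + 6)(5c + 2y)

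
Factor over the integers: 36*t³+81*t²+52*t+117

(4*t+9)*(9*t²+13)

Group as (36*t³+52*t) + (81*t²+117) = 4*t*(9*t²+13) + 9*(9*t²+13).
Both groups share the factor (9*t²+13).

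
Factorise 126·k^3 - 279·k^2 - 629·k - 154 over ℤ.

(3·k - 11)·(6·k + 7)·(7·k + 2)

Testing divisors of the constant over divisors of the leading coefficient, k = 11/3 is a root, giving the factor (3·k - 11) and quotient 42·k^2 + 61·k + 14.
The remaining quadratic factors as (7·k + 2)(6·k + 7).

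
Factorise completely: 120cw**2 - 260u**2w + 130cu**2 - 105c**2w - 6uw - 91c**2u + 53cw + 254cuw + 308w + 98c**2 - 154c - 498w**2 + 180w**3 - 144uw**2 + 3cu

Group: 13u(-7c**2 + 10cu + 8cw + 11c - 20uw + 12w**2 - 22w) + (15w - 14)(-7c**2 + 10cu + 8cw + 11c - 20uw + 12w**2 - 22w); both groups contain (-7c**2 + 10cu + 8cw + 11c - 20uw + 12w**2 - 22w), so (13u + 15w - 14) is a factor with cofactor -7c**2 + 10cu + 8cw + 11c - 20uw + 12w**2 - 22w.
The cofactor groups again: -7c**2 + 10cu + 8cw + 11c - 20uw + 12w**2 - 22w = -7c(c - 2w) + (10u - 6w + 11)(c - 2w); both groups contain (c - 2w), giving -(7c - 10u + 6w - 11)(c - 2w).

-(13u + 15w - 14)(7c - 10u + 6w - 11)(c - 2w)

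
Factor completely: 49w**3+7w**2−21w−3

(7w+1)(7w**2−3)

Group as (49w**3−21w) + (7w**2−3) = 7w(7w**2−3) + (7w**2−3).
Both groups share the factor (7w**2−3).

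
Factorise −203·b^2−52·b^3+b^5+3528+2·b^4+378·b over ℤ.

(b+6)·(b−4)·(b−7)·(b^2+7·b+21)

By the rational root theorem, b = 4 is a root, giving the factor (b−4) and quotient b^4+6·b^3−28·b^2−315·b−882.
Then b = 7 is a root, giving the factor (b−7) and quotient b^3+13·b^2+63·b+126.
Next, b = −6 is a root, giving the factor (b+6) and quotient b^2+7·b+21.
The quadratic b^2+7·b+21 has discriminant −35 < 0 and is irreducible over ℤ.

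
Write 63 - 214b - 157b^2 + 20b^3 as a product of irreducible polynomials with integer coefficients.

(4b - 1)(5b + 7)(b - 9)

Trying the rational-root candidates, b = 1/4 is a root, so (4b - 1) divides it; the quotient is 5b^2 - 38b - 63.
The remaining quadratic factors as (b - 9)(5b + 7).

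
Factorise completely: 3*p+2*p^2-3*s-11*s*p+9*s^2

(9*s-2*p-3)*(s-p)

Group: s*(9*s-2*p-3) - p*(9*s-2*p-3); both groups contain (9*s-2*p-3).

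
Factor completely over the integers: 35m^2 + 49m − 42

Pull out the common factor 7, then factor the remaining trinomial.

7(5m − 3)(m + 2)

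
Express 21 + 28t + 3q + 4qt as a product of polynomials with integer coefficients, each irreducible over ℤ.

(4t + 3)(q + 7)

Group as (4qt + 3q) + (28t + 21) = q(4t + 3) + 7(4t + 3).
Both groups share the factor (4t + 3).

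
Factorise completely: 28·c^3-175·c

Every term has a factor of 7·c. Then 4·c^2-25 = (2·c)² − (5)².

7·c·(2·c+5)·(2·c-5)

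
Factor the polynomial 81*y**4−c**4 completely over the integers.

(3*y−c)*(3*y+c)*(9*y**2+c**2)

Difference of squares twice: with A = 3*y and B = c, A⁴ − B⁴ = (A² − B²)(A² + B²), and A² − B² factors again.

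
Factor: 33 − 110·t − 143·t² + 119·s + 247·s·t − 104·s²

Group: −8·s·(13·s − 13·t + 3) + (11·t + 11)·(13·s − 13·t + 3); both groups contain (13·s − 13·t + 3).

−(13·s − 13·t + 3)·(8·s − 11·t − 11)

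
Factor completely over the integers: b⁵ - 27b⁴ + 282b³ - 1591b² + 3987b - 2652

Among the possible rational roots, b = 13 is a root, giving the factor (b - 13) and quotient b⁴ - 14b³ + 100b² - 291b + 204.
Then b = 1 is a root, so (b - 1) is a factor; dividing leaves b³ - 13b² + 87b - 204.
Next, b = 4 is a root, so (b - 4) divides it; the quotient is b² - 9b + 51.
The quadratic b² - 9b + 51 has discriminant -123 < 0 and is irreducible over ℤ.

(b - 1)(b - 13)(b - 4)(b² - 9b + 51)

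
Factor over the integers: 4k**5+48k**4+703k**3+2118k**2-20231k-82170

Trying the rational-root candidates, k = -9/2 is a root, giving the factor (2k+9) and quotient 2k**4+15k**3+284k**2-219k-9130.
Continuing, k = -11/2 is a root, giving the factor (2k+11) and quotient k**3+2k**2+131k-830.
Next, k = 5 is a root, giving the factor (k-5) and quotient k**2+7k+166.
The quadratic k**2+7k+166 has discriminant -615 < 0 and is irreducible over ℤ.

(2k+11)(2k+9)(k-5)(k**2+7k+166)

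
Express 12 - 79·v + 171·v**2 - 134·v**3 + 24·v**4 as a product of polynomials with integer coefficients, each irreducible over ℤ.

By the rational root theorem, v = 3/4 is a root, so (4·v - 3) is a factor; dividing leaves 6·v**3 - 29·v**2 + 21·v - 4.
Then v = 4 is a root, giving the factor (v - 4) and quotient 6·v**2 - 5·v + 1.
The remaining quadratic factors as (3·v - 1)(2·v - 1).

(2·v - 1)·(3·v - 1)·(4·v - 3)·(v - 4)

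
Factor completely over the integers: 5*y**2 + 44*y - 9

Need a pair with product 5·(-9) = -45 and sum 44: that's 45 and -1.
Split the middle term: 5*y**2 + 45*y - y - 9 = 5*y*(y + 9) - (y + 9).

(5*y - 1)*(y + 9)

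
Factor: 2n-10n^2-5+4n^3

Group as (4n^3+2n) + (-10n^2-5) = 2n(2n^2+1) - 5(2n^2+1).
Both groups share the factor (2n^2+1).

(2n-5)(2n^2+1)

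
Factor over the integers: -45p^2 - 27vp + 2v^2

(v - 15p)(2v + 3p)

Group: 2v(v - 15p) + 3p(v - 15p); both groups contain (v - 15p).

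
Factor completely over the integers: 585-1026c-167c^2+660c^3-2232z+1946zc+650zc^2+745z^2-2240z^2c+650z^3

Group: 10z(65z^2-250zc+94z+165c^2+82c-195) + (4c-3)(65z^2-250zc+94z+165c^2+82c-195); both groups contain (65z^2-250zc+94z+165c^2+82c-195), so (10z+4c-3) is a factor with cofactor 65z^2-250zc+94z+165c^2+82c-195.
The cofactor groups again: 65z^2-250zc+94z+165c^2+82c-195 = 13z(5z-15c+13) + (-11c-15)(5z-15c+13); both groups contain (5z-15c+13), giving (13z-11c-15)(5z-15c+13).

(13z-11c-15)(5z-15c+13)(10z+4c-3)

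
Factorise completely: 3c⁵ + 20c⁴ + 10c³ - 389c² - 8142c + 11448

Trying the rational-root candidates, c = 6 is a root, so (c - 6) is a factor; dividing leaves 3c⁴ + 38c³ + 238c² + 1039c - 1908.
Continuing, c = 4/3 is a root, so (3c - 4) is a factor; dividing leaves c³ + 14c² + 98c + 477.
Continuing, c = -9 is a root, so (c + 9) divides it; the quotient is c² + 5c + 53.
The quadratic c² + 5c + 53 has discriminant -187 < 0 and is irreducible over ℤ.

(3c - 4)(c + 9)(c - 6)(c² + 5c + 53)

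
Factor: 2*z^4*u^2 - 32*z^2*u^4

Every term has a factor of 2*z^2*u^2. Then z^2 - 16*u^2 = (z)² − (4*u)².

2*u^2*z^2*(z - 4*u)*(z + 4*u)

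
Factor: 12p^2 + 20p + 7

Need a pair with product 12·7 = 84 and sum 20: that's 6 and 14.
Split the middle term: 12p^2 + 6p + 14p + 7 = 6p(2p + 1) + 7(2p + 1).

(2p + 1)(6p + 7)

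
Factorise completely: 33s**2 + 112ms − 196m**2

Group: −14m(14m − 11s) − 3s(14m − 11s); both groups contain (14m − 11s).

−(14m + 3s)(14m − 11s)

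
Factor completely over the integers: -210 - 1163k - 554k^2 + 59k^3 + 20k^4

(4k + 7)(5k + 1)(k + 6)(k - 5)

Trying the rational-root candidates, k = 5 is a root, so (k - 5) divides it; the quotient is 20k^3 + 159k^2 + 241k + 42.
Next, k = -1/5 is a root, so (5k + 1) is a factor; dividing leaves 4k^2 + 31k + 42.
The remaining quadratic factors as (4k + 7)(k + 6).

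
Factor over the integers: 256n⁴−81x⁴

(4n+3x)(4n−3x)(16n²+9x²)

Write as (16n²)² − (9x²)², then factor 16n²−9x² once more.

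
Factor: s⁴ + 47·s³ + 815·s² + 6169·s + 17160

(s + 11)·(s + 13)·(s + 15)·(s + 8)

Testing divisors of the constant over divisors of the leading coefficient, s = -11 is a root, so (s + 11) is a factor; dividing leaves s³ + 36·s² + 419·s + 1560.
Next, s = -8 is a root, giving the factor (s + 8) and quotient s² + 28·s + 195.
The remaining quadratic factors as (s + 15)(s + 13).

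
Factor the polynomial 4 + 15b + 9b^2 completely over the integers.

(3b + 1)(3b + 4)

Need a pair with product 9·4 = 36 and sum 15: that's 12 and 3.
Split the middle term: 9b^2 + 12b + 3b + 4 = 3b(3b + 4) + (3b + 4).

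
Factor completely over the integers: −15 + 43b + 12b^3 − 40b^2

Testing divisors of the constant over divisors of the leading coefficient, b = 5/6 is a root, giving the factor (6b − 5) and quotient 2b^2 − 5b + 3.
The remaining quadratic factors as (2b − 3)(b − 1).

(2b − 3)(6b − 5)(b − 1)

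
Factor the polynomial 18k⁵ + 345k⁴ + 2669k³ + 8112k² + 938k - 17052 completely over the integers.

(3k + 7)(6k - 7)(k + 6)(k² + 12k + 58)

Testing divisors of the constant over divisors of the leading coefficient, k = -6 is a root, giving the factor (k + 6) and quotient 18k⁴ + 237k³ + 1247k² + 630k - 2842.
Then k = -7/3 is a root, so (3k + 7) is a factor; dividing leaves 6k³ + 65k² + 264k - 406.
Next, k = 7/6 is a root, so (6k - 7) divides it; the quotient is k² + 12k + 58.
The quadratic k² + 12k + 58 has discriminant -88 < 0 and is irreducible over ℤ.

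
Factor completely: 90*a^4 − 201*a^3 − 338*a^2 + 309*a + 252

Testing divisors of the constant over divisors of the leading coefficient, a = −3/5 is a root, so (5*a + 3) is a factor; dividing leaves 18*a^3 − 51*a^2 − 37*a + 84.
Continuing, a = −4/3 is a root, giving the factor (3*a + 4) and quotient 6*a^2 − 25*a + 21.
The remaining quadratic factors as (a − 3)(6*a − 7).

(3*a + 4)*(5*a + 3)*(6*a − 7)*(a − 3)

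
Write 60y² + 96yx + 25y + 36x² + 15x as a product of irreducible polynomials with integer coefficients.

Group: 5y(12y + 12x + 5) + 3x(12y + 12x + 5); both groups contain (12y + 12x + 5).

(12y + 12x + 5)(5y + 3x)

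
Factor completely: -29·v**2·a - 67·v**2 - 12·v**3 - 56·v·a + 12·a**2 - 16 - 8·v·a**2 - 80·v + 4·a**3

Group: 3·v·(-4·v**2 - 7·v·a - 17·v + 2·a**2 + 2·a - 4) + (2·a + 4)·(-4·v**2 - 7·v·a - 17·v + 2·a**2 + 2·a - 4); both groups contain (-4·v**2 - 7·v·a - 17·v + 2·a**2 + 2·a - 4), so (3·v + 2·a + 4) is a factor with cofactor -4·v**2 - 7·v·a - 17·v + 2·a**2 + 2·a - 4.
The cofactor groups again: -4·v**2 - 7·v·a - 17·v + 2·a**2 + 2·a - 4 = -4·v·(v + 2·a + 4) + (a - 1)·(v + 2·a + 4); both groups contain (v + 2·a + 4), giving -(4·v - a + 1)·(v + 2·a + 4).

-(4·v - a + 1)·(3·v + 2·a + 4)·(v + 2·a + 4)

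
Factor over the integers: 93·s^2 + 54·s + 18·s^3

Pull out the common factor 3·s, then factor the remaining trinomial.

3·s·(2·s + 9)·(3·s + 2)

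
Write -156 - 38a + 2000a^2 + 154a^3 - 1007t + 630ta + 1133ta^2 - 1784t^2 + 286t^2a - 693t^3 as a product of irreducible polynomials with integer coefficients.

-(9t - 14a + 4)(11t + 11a + 3)(7t + a + 13)

Group: 7t(-99t^2 + 55ta - 71t + 154a^2 - 2a - 12) + (a + 13)(-99t^2 + 55ta - 71t + 154a^2 - 2a - 12); both groups contain (-99t^2 + 55ta - 71t + 154a^2 - 2a - 12), so (7t + a + 13) is a factor with cofactor -99t^2 + 55ta - 71t + 154a^2 - 2a - 12.
The cofactor groups again: -99t^2 + 55ta - 71t + 154a^2 - 2a - 12 = -11t(9t - 14a + 4) + (-11a - 3)(9t - 14a + 4); both groups contain (9t - 14a + 4), giving -(11t + 11a + 3)(9t - 14a + 4).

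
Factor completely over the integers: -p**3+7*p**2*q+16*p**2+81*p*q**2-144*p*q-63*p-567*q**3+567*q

-(p+9*q-9)*(p-7*q-7)*(p-9*q)

Group: p*(-p**2-2*p*q+16*p+63*q**2-63) - 9*q*(-p**2-2*p*q+16*p+63*q**2-63); both groups contain (-p**2-2*p*q+16*p+63*q**2-63), so (p-9*q) is a factor with cofactor -p**2-2*p*q+16*p+63*q**2-63.
The cofactor groups again: -p**2-2*p*q+16*p+63*q**2-63 = -p*(p+9*q-9) + (7*q+7)*(p+9*q-9); both groups contain (p+9*q-9), giving -(p-7*q-7)*(p+9*q-9).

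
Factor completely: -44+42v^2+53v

Need a pair with product 42·(-44) = -1848 and sum 53: that's -24 and 77.
Split the middle term: 42v^2-24v + 77v-44 = 6v(7v-4) + 11(7v-4).

(6v+11)(7v-4)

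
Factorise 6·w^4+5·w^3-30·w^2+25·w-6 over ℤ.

(2·w-1)·(3·w-2)·(w+3)·(w-1)

Trying the rational-root candidates, w = 1/2 is a root, giving the factor (2·w-1) and quotient 3·w^3+4·w^2-13·w+6.
Then w = -3 is a root, giving the factor (w+3) and quotient 3·w^2-5·w+2.
The remaining quadratic factors as (3·w-2)(w-1).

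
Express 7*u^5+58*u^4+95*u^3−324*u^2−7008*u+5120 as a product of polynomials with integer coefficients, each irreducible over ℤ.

(7*u−5)*(u+8)*(u−4)*(u^2+5*u+32)

Testing divisors of the constant over divisors of the leading coefficient, u = 4 is a root, giving the factor (u−4) and quotient 7*u^4+86*u^3+439*u^2+1432*u−1280.
Continuing, u = 5/7 is a root, so (7*u−5) divides it; the quotient is u^3+13*u^2+72*u+256.
Then u = −8 is a root, so (u+8) is a factor; dividing leaves u^2+5*u+32.
The quadratic u^2+5*u+32 has discriminant −103 < 0 and is irreducible over ℤ.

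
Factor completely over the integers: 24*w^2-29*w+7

(3*w-1)*(8*w-7)

Need a pair with product 24·7 = 168 and sum -29: that's -8 and -21.
Split the middle term: 24*w^2-8*w - 21*w+7 = 8*w*(3*w-1) - 7*(3*w-1).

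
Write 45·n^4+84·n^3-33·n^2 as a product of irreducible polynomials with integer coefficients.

Pull out the common factor 3·n^2, then factor the remaining trinomial.

3·n^2·(3·n-1)·(5·n+11)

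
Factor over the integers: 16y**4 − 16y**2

Pull out the common factor 16y**2, leaving y**2 − 1.
Recognize a difference of squares with the parts y and 1.

16y**2(y + 1)(y − 1)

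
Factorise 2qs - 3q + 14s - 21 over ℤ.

Group as (2qs - 3q) + (14s - 21) = q(2s - 3) + 7(2s - 3).
Both groups share the factor (2s - 3).

(2s - 3)(q + 7)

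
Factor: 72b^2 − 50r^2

2(6b + 5r)(6b − 5r)

Factor out 2, leaving 36b^2 − 25r^2, which is a difference of two squares.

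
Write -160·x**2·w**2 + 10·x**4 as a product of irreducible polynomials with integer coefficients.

Pull out the common factor 10·x**2; x**2 - 16·w**2 is a difference of squares.

10·x**2·(x - 4·w)·(x + 4·w)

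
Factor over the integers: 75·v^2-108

3·(5·v+6)·(5·v-6)

Every term has a factor of 3. Then 25·v^2-36 = (5·v)² − (6)².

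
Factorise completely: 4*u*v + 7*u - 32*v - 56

Group as (4*u*v + 7*u) + (-32*v - 56) = u*(4*v + 7) - 8*(4*v + 7).
Both groups share the factor (4*v + 7).

(4*v + 7)*(u - 8)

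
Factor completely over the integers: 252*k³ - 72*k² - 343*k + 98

Trying the rational-root candidates, k = 7/6 is a root, so (6*k - 7) divides it; the quotient is 42*k² + 37*k - 14.
The remaining quadratic factors as (6*k + 7)(7*k - 2).

(6*k + 7)*(6*k - 7)*(7*k - 2)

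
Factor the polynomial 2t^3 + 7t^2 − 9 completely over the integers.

Testing divisors of the constant over divisors of the leading coefficient, t = −3/2 is a root, so (2t + 3) is a factor; dividing leaves t^2 + 2t − 3.
The remaining quadratic factors as (t − 1)(t + 3).

(2t + 3)(t + 3)(t − 1)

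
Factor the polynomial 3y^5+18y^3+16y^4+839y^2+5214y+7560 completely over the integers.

(3y+7)(y+4)(y+6)(y^2-7y+45)

By the rational root theorem, y = -7/3 is a root, so (3y+7) is a factor; dividing leaves y^4+3y^3-y^2+282y+1080.
Continuing, y = -4 is a root, so (y+4) is a factor; dividing leaves y^3-y^2+3y+270.
Then y = -6 is a root, so (y+6) is a factor; dividing leaves y^2-7y+45.
The quadratic y^2-7y+45 has discriminant -131 < 0 and is irreducible over ℤ.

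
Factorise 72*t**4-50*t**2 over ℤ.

2*t**2*(6*t+5)*(6*t-5)

Factor out 2*t**2, leaving 36*t**2-25, which is a difference of two squares.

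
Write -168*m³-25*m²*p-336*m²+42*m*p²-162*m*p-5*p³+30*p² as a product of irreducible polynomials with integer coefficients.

Group: 8*m*(-21*m²+10*m*p-42*m-p²+6*p) + 5*p*(-21*m²+10*m*p-42*m-p²+6*p); both groups contain (-21*m²+10*m*p-42*m-p²+6*p), so (8*m+5*p) is a factor with cofactor -21*m²+10*m*p-42*m-p²+6*p.
The cofactor groups again: -21*m²+10*m*p-42*m-p²+6*p = -3*m*(7*m-p) + (p-6)*(7*m-p); both groups contain (7*m-p), giving -(3*m-p+6)*(7*m-p).

-(3*m-p+6)*(7*m-p)*(8*m+5*p)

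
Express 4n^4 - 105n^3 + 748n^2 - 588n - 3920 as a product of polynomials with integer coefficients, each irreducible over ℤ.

Trying the rational-root candidates, n = 10 is a root, so (n - 10) is a factor; dividing leaves 4n^3 - 65n^2 + 98n + 392.
Then n = -7/4 is a root, giving the factor (4n + 7) and quotient n^2 - 18n + 56.
The remaining quadratic factors as (n - 4)(n - 14).

(4n + 7)(n - 10)(n - 14)(n - 4)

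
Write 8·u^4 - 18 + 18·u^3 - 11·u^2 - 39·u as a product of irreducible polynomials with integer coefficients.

Trying the rational-root candidates, u = 3/2 is a root, so (2·u - 3) divides it; the quotient is 4·u^3 + 15·u^2 + 17·u + 6.
Then u = -3/4 is a root, giving the factor (4·u + 3) and quotient u^2 + 3·u + 2.
The remaining quadratic factors as (u + 1)(u + 2).

(2·u - 3)·(4·u + 3)·(u + 1)·(u + 2)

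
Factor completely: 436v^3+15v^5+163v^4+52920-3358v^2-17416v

(3v-10)(5v-14)(v+7)(v^2+10v+54)

Testing divisors of the constant over divisors of the leading coefficient, v = 10/3 is a root, so (3v-10) is a factor; dividing leaves 5v^4+71v^3+382v^2+154v-5292.
Continuing, v = 14/5 is a root, giving the factor (5v-14) and quotient v^3+17v^2+124v+378.
Next, v = -7 is a root, so (v+7) divides it; the quotient is v^2+10v+54.
The quadratic v^2+10v+54 has discriminant -116 < 0 and is irreducible over ℤ.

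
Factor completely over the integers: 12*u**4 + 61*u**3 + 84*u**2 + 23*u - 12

(3*u + 4)*(4*u - 1)*(u + 1)*(u + 3)

Testing divisors of the constant over divisors of the leading coefficient, u = -1 is a root, so (u + 1) is a factor; dividing leaves 12*u**3 + 49*u**2 + 35*u - 12.
Then u = -4/3 is a root, giving the factor (3*u + 4) and quotient 4*u**2 + 11*u - 3.
The remaining quadratic factors as (u + 3)(4*u - 1).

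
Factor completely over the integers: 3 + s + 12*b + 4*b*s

(4*b + 1)*(s + 3)

Group as (4*b*s + 12*b) + (s + 3) = 4*b*(s + 3) + (s + 3).
Both groups share the factor (s + 3).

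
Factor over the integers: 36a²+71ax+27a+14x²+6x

Group: 4a(9a+2x) + (7x+3)(9a+2x); both groups contain (9a+2x).

(4a+7x+3)(9a+2x)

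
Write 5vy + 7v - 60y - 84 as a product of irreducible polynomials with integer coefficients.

Group as (5vy + 7v) + (-60y - 84) = v(5y + 7) - 12(5y + 7).
Both groups share the factor (5y + 7).

(5y + 7)(v - 12)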